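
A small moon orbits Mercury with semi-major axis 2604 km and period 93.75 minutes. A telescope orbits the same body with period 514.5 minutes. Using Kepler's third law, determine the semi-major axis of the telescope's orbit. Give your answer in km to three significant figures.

a₂ ≈ 8100 km

Kepler's third law: a³ ∝ T², so a₂ = a₁ (T₂/T₁)^(2/3).
T₂/T₁ = 5.488, (T₂/T₁)^(2/3) = 3.111.
a₂ = 2604 × 3.111 = 8102 km.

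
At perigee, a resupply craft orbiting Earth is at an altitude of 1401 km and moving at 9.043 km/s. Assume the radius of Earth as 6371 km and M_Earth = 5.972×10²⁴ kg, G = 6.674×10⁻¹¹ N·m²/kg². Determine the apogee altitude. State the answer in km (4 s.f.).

μ = GM = 6.674×10⁻¹¹ × 5.972×10²⁴ = 3.986×10¹⁴ m³/s².
r_p = 6371 + 1401 = 7772.0 km = 7.772×10⁶ m.
Specific energy ε = v²/2 − μ/r = -1.040×10⁷ J/kg, so a = −μ/(2ε) = 1.917×10⁷ m.
The apsides satisfy r_p + r_a = 2a, so the apogee radius is 2a − r_p = 3.057×10⁷ m = 30570 km.
Apogee altitude = 30570 − 6371 = 24199 km.

apogee altitude ≈ 24200 km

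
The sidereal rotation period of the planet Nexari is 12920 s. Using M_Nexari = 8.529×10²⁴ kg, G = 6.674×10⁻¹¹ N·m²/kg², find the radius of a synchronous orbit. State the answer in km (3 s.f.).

r_sync ≈ 13400 km

μ = GM = 6.674×10⁻¹¹ × 8.529×10²⁴ = 5.692×10¹⁴ m³/s².
A synchronous orbit has period T, so by Kepler's third law a = (μT²/4π²)^(1/3).
μT²/4π² = 5.692×10¹⁴ × (1.292×10⁴)² / 39.48 = 2.407×10²¹ m³.
a = 1.340×10⁷ m = 13401 km.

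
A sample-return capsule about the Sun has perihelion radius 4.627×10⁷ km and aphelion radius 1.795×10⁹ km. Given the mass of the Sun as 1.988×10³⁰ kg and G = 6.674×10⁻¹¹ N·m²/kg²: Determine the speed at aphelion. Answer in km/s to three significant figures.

v ≈ 1.93 km/s

μ = GM = 6.674×10⁻¹¹ × 1.988×10³⁰ = 1.327×10²⁰ m³/s².
Semi-major axis a = (r_p + r_a)/2 = 9.2064×10⁸ km = 9.206×10¹¹ m.
Vis-viva: v² = μ(2/r − 1/a) = 1.327×10²⁰ × (1.114×10⁻¹² − 1.086×10⁻¹²) = 3.715×10⁶ m²/s².
v = 1927 m/s = 1.927 km/s.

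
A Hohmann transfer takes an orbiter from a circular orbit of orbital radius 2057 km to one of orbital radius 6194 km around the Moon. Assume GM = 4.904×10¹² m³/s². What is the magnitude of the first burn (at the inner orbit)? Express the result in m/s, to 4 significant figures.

Δv ≈ 347.9 m/s

r₁ = 2057 km = 2.057×10⁶ m.
r₂ = 6194 km = 6.194×10⁶ m.
Transfer ellipse a_t = (r₁ + r₂)/2 = 4.126×10⁶ m.
At r₁: circular v_c1 = √(μ/r₁) = 1544 m/s; transfer-perilune v_p = √[μ(2/r₁ − 1/a_t)] = 1892 m/s.
Δv₁ = v_p − v_c1 = 347.9 m/s.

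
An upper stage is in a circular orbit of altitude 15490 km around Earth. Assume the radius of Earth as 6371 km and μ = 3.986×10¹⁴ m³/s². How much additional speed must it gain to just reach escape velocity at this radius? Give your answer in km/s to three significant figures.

r = 6371 + 15490 = 21861 km = 2.1861×10⁷ m.
Circular speed v_c = √(μ/r) = 4270 m/s.
Escape speed v_esc = √(2μ/r) = √2 × v_c = 6039 m/s.
Δv = v_esc − v_c = 1769 m/s = 1.769 km/s.

Δv ≈ 1.77 km/s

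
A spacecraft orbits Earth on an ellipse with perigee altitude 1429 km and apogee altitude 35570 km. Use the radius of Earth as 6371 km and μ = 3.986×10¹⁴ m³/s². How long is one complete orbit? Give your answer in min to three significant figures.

T ≈ 651 min

r_p = 6371 + 1429 = 7800.0 km = 7.8000×10⁶ m.
r_a = 6371 + 35570 = 41941 km = 4.1941×10⁷ m.
Semi-major axis a = (r_p + r_a)/2 = (7800.0 + 41941)/2 = 24870 km = 2.487×10⁷ m.
By Kepler's third law T = 2π√(a³/μ) = 2π × 6.212×10³ = 3.903×10⁴ s.
= 650.6 min.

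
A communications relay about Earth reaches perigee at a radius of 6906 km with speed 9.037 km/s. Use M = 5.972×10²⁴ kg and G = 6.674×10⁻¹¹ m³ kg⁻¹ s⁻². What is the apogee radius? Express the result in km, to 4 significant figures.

apogee radius ≈ 16710 km

μ = GM = 6.674×10⁻¹¹ × 5.972×10²⁴ = 3.986×10¹⁴ m³/s².
r_p = 6.906×10⁶ m.
Specific energy ε = v²/2 − μ/r = -1.688×10⁷ J/kg, so a = −μ/(2ε) = 1.181×10⁷ m.
The apsides satisfy r_p + r_a = 2a, so the apogee radius is 2a − r_p = 1.671×10⁷ m = 16706 km.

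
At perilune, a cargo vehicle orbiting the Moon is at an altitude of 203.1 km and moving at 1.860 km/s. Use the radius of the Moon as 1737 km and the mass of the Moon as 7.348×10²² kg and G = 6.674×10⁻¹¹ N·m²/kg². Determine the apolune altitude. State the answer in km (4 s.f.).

μ = GM = 6.674×10⁻¹¹ × 7.348×10²² = 4.904×10¹² m³/s².
r_p = 1737 + 203.1 = 1940.1 km = 1.940×10⁶ m.
Specific energy ε = v²/2 − μ/r = -7.979×10⁵ J/kg, so a = −μ/(2ε) = 3.073×10⁶ m.
The apsides satisfy r_p + r_a = 2a, so the apolune radius is 2a − r_p = 4.206×10⁶ m = 4205.8 km.
Apolune altitude = 4205.8 − 1737 = 2468.8 km.

apolune altitude ≈ 2469 km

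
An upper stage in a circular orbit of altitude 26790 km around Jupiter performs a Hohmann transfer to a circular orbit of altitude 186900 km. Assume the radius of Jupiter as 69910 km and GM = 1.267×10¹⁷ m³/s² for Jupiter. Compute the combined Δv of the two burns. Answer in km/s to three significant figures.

r₁ = 69910 + 26790 = 96700 km = 9.6700×10⁷ m.
r₂ = 69910 + 186900 = 256810 km = 2.5681×10⁸ m.
Transfer ellipse a_t = (r₁ + r₂)/2 = 1.768×10⁸ m.
At r₁: circular v_c1 = √(μ/r₁) = 36200 m/s; transfer-perijove v_p = √[μ(2/r₁ − 1/a_t)] = 43630 m/s.
Δv₁ = v_p − v_c1 = 7434 m/s.
At r₂: circular v_c2 = √(μ/r₂) = 22210 m/s; transfer-apojove v_a = √[μ(2/r₂ − 1/a_t)] = 16430 m/s.
Δv₂ = v_c2 − v_a = 5783 m/s.
Total Δv = Δv₁ + Δv₂ = 13220 m/s = 13.22 km/s.

Δv_total ≈ 13.2 km/s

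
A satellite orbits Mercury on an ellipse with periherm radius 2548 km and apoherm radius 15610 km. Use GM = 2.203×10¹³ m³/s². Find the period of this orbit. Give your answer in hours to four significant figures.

T ≈ 10.17 hours

Semi-major axis a = (r_p + r_a)/2 = (2548.0 + 15610)/2 = 9079.0 km = 9.079×10⁶ m.
By Kepler's third law T = 2π√(a³/μ) = 2π × 5.828×10³ = 3.662×10⁴ s.
= 10.17 hours.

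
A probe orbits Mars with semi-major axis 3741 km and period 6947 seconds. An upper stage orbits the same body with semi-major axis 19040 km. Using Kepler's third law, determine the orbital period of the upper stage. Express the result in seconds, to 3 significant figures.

T₂ ≈ 79800 seconds

Kepler's third law: T² ∝ a³, so T₂ = T₁ (a₂/a₁)^(3/2).
a₂/a₁ = 5.090, (a₂/a₁)^(3/2) = 11.48.
T₂ = 6947 × 11.48 = 79770 seconds.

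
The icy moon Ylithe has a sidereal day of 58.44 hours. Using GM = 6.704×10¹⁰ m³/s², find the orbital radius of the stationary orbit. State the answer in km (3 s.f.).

T = 58.44 hours = 2.104×10⁵ s.
A synchronous orbit has period T, so by Kepler's third law a = (μT²/4π²)^(1/3).
μT²/4π² = 6.704×10¹⁰ × (2.104×10⁵)² / 39.48 = 7.516×10¹⁹ m³.
a = 4.220×10⁶ m = 4220.2 km.

r_sync ≈ 4220 km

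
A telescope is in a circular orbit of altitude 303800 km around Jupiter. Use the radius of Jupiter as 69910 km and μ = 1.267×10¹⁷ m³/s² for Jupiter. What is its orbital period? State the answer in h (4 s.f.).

T ≈ 35.42 h

r = 69910 + 303800 = 373710 km = 3.7371×10⁸ m.
Kepler's third law: T = 2π√(r³/μ) = 2π√((3.737×10⁸)³ / 1.267×10¹⁷).
r³/μ = 4.119×10⁸ s², so T = 2π × 2.030×10⁴ = 1.275×10⁵ s.
Converting: 1.275×10⁵ s ÷ 3600 = 35.42 h.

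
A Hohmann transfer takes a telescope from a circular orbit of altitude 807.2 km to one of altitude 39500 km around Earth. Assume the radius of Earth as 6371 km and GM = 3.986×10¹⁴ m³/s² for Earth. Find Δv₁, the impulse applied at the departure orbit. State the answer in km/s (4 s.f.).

r₁ = 6371 + 807.2 = 7178.2 km = 7.1782×10⁶ m.
r₂ = 6371 + 39500 = 45871 km = 4.5871×10⁷ m.
Transfer ellipse a_t = (r₁ + r₂)/2 = 2.652×10⁷ m.
At r₁: circular v_c1 = √(μ/r₁) = 7452 m/s; transfer-perigee v_p = √[μ(2/r₁ − 1/a_t)] = 9800 m/s.
Δv₁ = v_p − v_c1 = 2348 m/s.
= 2.348 km/s.

Δv ≈ 2.348 km/s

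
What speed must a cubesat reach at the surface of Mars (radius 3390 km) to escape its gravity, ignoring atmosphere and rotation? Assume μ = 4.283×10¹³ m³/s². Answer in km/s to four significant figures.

r = R = 3.390×10⁶ m.
Escape speed v_esc = √(2μ/r) = √(2 × 4.283×10¹³ / 3.390×10⁶) = √(2.527×10⁷) = 5027 m/s.
= 5.027 km/s.

v_esc ≈ 5.027 km/s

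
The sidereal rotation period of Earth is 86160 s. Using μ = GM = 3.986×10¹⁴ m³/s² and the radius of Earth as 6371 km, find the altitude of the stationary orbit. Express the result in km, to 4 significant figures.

h_sync ≈ 35790 km

A synchronous orbit has period T, so by Kepler's third law a = (μT²/4π²)^(1/3).
μT²/4π² = 3.986×10¹⁴ × (8.616×10⁴)² / 39.48 = 7.495×10²² m³.
a = 4.216×10⁷ m = 42163 km.
Altitude h = a − R = 42163 − 6371 = 35792 km.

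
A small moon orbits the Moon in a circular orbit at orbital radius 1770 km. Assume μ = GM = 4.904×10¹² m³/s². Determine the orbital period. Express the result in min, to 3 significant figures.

r = 1770 km = 1.770×10⁶ m.
Kepler's third law: T = 2π√(r³/μ) = 2π√((1.770×10⁶)³ / 4.904×10¹²).
r³/μ = 1.131×10⁶ s², so T = 2π × 1.063×10³ = 6.681×10³ s.
Converting: 6.681×10³ s ÷ 60.00 = 111.4 min.

T ≈ 111 min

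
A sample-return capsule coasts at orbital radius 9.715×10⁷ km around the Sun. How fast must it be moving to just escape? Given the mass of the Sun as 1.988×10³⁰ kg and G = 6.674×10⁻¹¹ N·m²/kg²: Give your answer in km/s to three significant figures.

v_esc ≈ 52.3 km/s

μ = GM = 6.674×10⁻¹¹ × 1.988×10³⁰ = 1.327×10²⁰ m³/s².
r = 9.715×10⁷ km = 9.715×10¹⁰ m.
Escape speed v_esc = √(2μ/r) = √(2 × 1.327×10²⁰ / 9.715×10¹⁰) = √(2.731×10⁹) = 52260 m/s.
= 52.26 km/s.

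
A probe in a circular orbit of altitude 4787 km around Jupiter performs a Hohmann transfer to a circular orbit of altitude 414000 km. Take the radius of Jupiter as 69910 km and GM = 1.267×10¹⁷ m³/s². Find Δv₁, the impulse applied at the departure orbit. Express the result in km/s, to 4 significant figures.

Δv ≈ 13.03 km/s

r₁ = 69910 + 4787 = 74697 km = 7.4697×10⁷ m.
r₂ = 69910 + 414000 = 483910 km = 4.8391×10⁸ m.
Transfer ellipse a_t = (r₁ + r₂)/2 = 2.793×10⁸ m.
At r₁: circular v_c1 = √(μ/r₁) = 41180 m/s; transfer-perijove v_p = √[μ(2/r₁ − 1/a_t)] = 54210 m/s.
Δv₁ = v_p − v_c1 = 13030 m/s.
= 13.03 km/s.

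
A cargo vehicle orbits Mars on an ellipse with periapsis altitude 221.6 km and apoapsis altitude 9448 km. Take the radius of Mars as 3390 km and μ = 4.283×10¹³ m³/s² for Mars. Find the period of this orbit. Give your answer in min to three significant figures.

r_p = 3390 + 221.6 = 3611.6 km = 3.6116×10⁶ m.
r_a = 3390 + 9448 = 12838 km = 1.2838×10⁷ m.
Semi-major axis a = (r_p + r_a)/2 = (3611.6 + 12838)/2 = 8224.8 km = 8.225×10⁶ m.
By Kepler's third law T = 2π√(a³/μ) = 2π × 3.604×10³ = 2.265×10⁴ s.
= 377.4 min.

T ≈ 377 min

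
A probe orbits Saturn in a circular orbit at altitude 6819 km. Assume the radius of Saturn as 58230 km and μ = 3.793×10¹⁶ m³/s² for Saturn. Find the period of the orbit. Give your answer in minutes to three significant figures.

r = 58230 + 6819 = 65049 km = 6.5049×10⁷ m.
Kepler's third law: T = 2π√(r³/μ) = 2π√((6.505×10⁷)³ / 3.793×10¹⁶).
r³/μ = 7.257×10⁶ s², so T = 2π × 2.694×10³ = 1.693×10⁴ s.
Converting: 1.693×10⁴ s ÷ 60.00 = 282.1 minutes.

T ≈ 282 minutes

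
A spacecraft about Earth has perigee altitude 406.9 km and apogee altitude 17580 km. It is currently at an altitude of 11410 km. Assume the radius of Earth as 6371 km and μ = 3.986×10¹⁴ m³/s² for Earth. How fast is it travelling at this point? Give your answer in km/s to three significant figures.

r_p = 6371 + 406.9 = 6777.9 km = 6.7779×10⁶ m.
r_a = 6371 + 17580 = 23951 km = 2.3951×10⁷ m.
r = 6371 + 11410 = 17781 km = 1.778×10⁷ m.
Semi-major axis a = (r_p + r_a)/2 = 15364 km = 1.536×10⁷ m.
Vis-viva: v² = μ(2/r − 1/a) = 3.986×10¹⁴ × (1.125×10⁻⁷ − 6.509×10⁻⁸) = 1.889×10⁷ m²/s².
v = 4346 m/s = 4.346 km/s.

v ≈ 4.35 km/s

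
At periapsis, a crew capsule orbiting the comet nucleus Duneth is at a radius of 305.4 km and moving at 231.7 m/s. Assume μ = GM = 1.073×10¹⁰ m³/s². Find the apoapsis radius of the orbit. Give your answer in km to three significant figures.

apoapsis radius ≈ 989 km

r_p = 3.054×10⁵ m.
Specific energy ε = v²/2 − μ/r = -8.292×10³ J/kg, so a = −μ/(2ε) = 6.470×10⁵ m.
The apsides satisfy r_p + r_a = 2a, so the apoapsis radius is 2a − r_p = 9.886×10⁵ m = 988.65 km.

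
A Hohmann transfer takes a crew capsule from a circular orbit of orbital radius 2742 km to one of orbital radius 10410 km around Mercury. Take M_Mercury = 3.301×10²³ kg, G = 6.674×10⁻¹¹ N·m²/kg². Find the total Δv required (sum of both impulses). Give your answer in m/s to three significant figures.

μ = GM = 6.674×10⁻¹¹ × 3.301×10²³ = 2.203×10¹³ m³/s².
r₁ = 2742 km = 2.742×10⁶ m.
r₂ = 10410 km = 1.041×10⁷ m.
Transfer ellipse a_t = (r₁ + r₂)/2 = 6.576×10⁶ m.
At r₁: circular v_c1 = √(μ/r₁) = 2835 m/s; transfer-periherm v_p = √[μ(2/r₁ − 1/a_t)] = 3566 m/s.
Δv₁ = v_p − v_c1 = 731.8 m/s.
At r₂: circular v_c2 = √(μ/r₂) = 1455 m/s; transfer-apoherm v_a = √[μ(2/r₂ − 1/a_t)] = 939.4 m/s.
Δv₂ = v_c2 − v_a = 515.4 m/s.
Total Δv = Δv₁ + Δv₂ = 1247 m/s.

Δv_total ≈ 1250 m/s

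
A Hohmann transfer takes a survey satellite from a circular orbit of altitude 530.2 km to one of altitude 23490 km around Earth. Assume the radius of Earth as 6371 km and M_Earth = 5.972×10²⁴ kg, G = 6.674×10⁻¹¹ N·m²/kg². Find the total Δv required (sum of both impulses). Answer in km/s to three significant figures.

μ = GM = 6.674×10⁻¹¹ × 5.972×10²⁴ = 3.986×10¹⁴ m³/s².
r₁ = 6371 + 530.2 = 6901.2 km = 6.9012×10⁶ m.
r₂ = 6371 + 23490 = 29861 km = 2.9861×10⁷ m.
Transfer ellipse a_t = (r₁ + r₂)/2 = 1.838×10⁷ m.
At r₁: circular v_c1 = √(μ/r₁) = 7600 m/s; transfer-perigee v_p = √[μ(2/r₁ − 1/a_t)] = 9686 m/s.
Δv₁ = v_p − v_c1 = 2087 m/s.
At r₂: circular v_c2 = √(μ/r₂) = 3653 m/s; transfer-apogee v_a = √[μ(2/r₂ − 1/a_t)] = 2239 m/s.
Δv₂ = v_c2 − v_a = 1415 m/s.
Total Δv = Δv₁ + Δv₂ = 3502 m/s = 3.502 km/s.

Δv_total ≈ 3.50 km/s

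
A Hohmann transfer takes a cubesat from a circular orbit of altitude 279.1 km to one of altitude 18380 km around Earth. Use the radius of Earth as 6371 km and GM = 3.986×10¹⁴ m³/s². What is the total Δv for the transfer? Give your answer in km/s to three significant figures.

r₁ = 6371 + 279.1 = 6650.1 km = 6.6501×10⁶ m.
r₂ = 6371 + 18380 = 24751 km = 2.4751×10⁷ m.
Transfer ellipse a_t = (r₁ + r₂)/2 = 1.570×10⁷ m.
At r₁: circular v_c1 = √(μ/r₁) = 7742 m/s; transfer-perigee v_p = √[μ(2/r₁ − 1/a_t)] = 9721 m/s.
Δv₁ = v_p − v_c1 = 1979 m/s.
At r₂: circular v_c2 = √(μ/r₂) = 4013 m/s; transfer-apogee v_a = √[μ(2/r₂ − 1/a_t)] = 2612 m/s.
Δv₂ = v_c2 − v_a = 1401 m/s.
Total Δv = Δv₁ + Δv₂ = 3380 m/s = 3.380 km/s.

Δv_total ≈ 3.38 km/s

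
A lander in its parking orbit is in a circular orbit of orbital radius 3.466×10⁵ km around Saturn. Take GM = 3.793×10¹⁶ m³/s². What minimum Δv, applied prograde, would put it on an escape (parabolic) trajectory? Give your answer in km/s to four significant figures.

r = 3.466×10⁵ km = 3.466×10⁸ m.
Circular speed v_c = √(μ/r) = 10460 m/s.
Escape speed v_esc = √(2μ/r) = √2 × v_c = 14790 m/s.
Δv = v_esc − v_c = 4333 m/s = 4.333 km/s.

Δv ≈ 4.333 km/s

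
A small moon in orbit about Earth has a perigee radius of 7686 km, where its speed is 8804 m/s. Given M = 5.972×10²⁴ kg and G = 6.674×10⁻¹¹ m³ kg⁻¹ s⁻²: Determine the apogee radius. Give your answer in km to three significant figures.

apogee radius ≈ 22700 km

μ = GM = 6.674×10⁻¹¹ × 5.972×10²⁴ = 3.986×10¹⁴ m³/s².
r_p = 7.686×10⁶ m.
Specific energy ε = v²/2 − μ/r = -1.310×10⁷ J/kg, so a = −μ/(2ε) = 1.521×10⁷ m.
The apsides satisfy r_p + r_a = 2a, so the apogee radius is 2a − r_p = 2.274×10⁷ m = 22736 km.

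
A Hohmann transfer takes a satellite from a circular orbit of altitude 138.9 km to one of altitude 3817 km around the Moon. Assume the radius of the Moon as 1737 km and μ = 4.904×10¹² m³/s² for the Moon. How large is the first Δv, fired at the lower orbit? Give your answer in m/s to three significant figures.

r₁ = 1737 + 138.9 = 1875.9 km = 1.8759×10⁶ m.
r₂ = 1737 + 3817 = 5554.0 km = 5.5540×10⁶ m.
Transfer ellipse a_t = (r₁ + r₂)/2 = 3.715×10⁶ m.
At r₁: circular v_c1 = √(μ/r₁) = 1617 m/s; transfer-perilune v_p = √[μ(2/r₁ − 1/a_t)] = 1977 m/s.
Δv₁ = v_p − v_c1 = 360.1 m/s.

Δv ≈ 360 m/s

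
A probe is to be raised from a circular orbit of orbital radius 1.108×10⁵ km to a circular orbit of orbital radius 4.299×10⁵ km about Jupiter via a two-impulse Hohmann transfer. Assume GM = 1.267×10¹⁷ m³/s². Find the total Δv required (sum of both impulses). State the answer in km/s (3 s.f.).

r₁ = 1.108×10⁵ km = 1.108×10⁸ m.
r₂ = 4.299×10⁵ km = 4.299×10⁸ m.
Transfer ellipse a_t = (r₁ + r₂)/2 = 2.704×10⁸ m.
At r₁: circular v_c1 = √(μ/r₁) = 33820 m/s; transfer-perijove v_p = √[μ(2/r₁ − 1/a_t)] = 42640 m/s.
Δv₁ = v_p − v_c1 = 8826 m/s.
At r₂: circular v_c2 = √(μ/r₂) = 17170 m/s; transfer-apojove v_a = √[μ(2/r₂ − 1/a_t)] = 10990 m/s.
Δv₂ = v_c2 − v_a = 6177 m/s.
Total Δv = Δv₁ + Δv₂ = 15000 m/s = 15.00 km/s.

Δv_total ≈ 15.0 km/s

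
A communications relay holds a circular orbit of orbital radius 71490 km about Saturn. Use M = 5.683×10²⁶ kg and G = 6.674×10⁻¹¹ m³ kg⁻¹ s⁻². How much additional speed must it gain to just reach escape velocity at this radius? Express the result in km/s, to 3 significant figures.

μ = GM = 6.674×10⁻¹¹ × 5.683×10²⁶ = 3.793×10¹⁶ m³/s².
r = 71490 km = 7.149×10⁷ m.
Circular speed v_c = √(μ/r) = 23030 m/s.
Escape speed v_esc = √(2μ/r) = √2 × v_c = 32570 m/s.
Δv = v_esc − v_c = 9541 m/s = 9.541 km/s.

Δv ≈ 9.54 km/s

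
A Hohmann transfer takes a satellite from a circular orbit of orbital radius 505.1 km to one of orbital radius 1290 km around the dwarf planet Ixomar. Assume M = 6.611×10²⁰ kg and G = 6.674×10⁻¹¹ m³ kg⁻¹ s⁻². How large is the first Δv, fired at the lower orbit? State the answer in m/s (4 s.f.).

Δv ≈ 58.77 m/s

μ = GM = 6.674×10⁻¹¹ × 6.611×10²⁰ = 4.412×10¹⁰ m³/s².
r₁ = 505.1 km = 5.051×10⁵ m.
r₂ = 1290 km = 1.290×10⁶ m.
Transfer ellipse a_t = (r₁ + r₂)/2 = 8.976×10⁵ m.
At r₁: circular v_c1 = √(μ/r₁) = 295.6 m/s; transfer-periapsis v_p = √[μ(2/r₁ − 1/a_t)] = 354.3 m/s.
Δv₁ = v_p − v_c1 = 58.77 m/s.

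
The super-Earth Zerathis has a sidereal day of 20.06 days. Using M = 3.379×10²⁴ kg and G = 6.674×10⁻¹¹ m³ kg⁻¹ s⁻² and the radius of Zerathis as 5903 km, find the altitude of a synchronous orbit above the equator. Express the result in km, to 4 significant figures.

h_sync ≈ 2.520×10⁵ km

μ = GM = 6.674×10⁻¹¹ × 3.379×10²⁴ = 2.255×10¹⁴ m³/s².
T = 20.06 days = 1.733×10⁶ s.
A synchronous orbit has period T, so by Kepler's third law a = (μT²/4π²)^(1/3).
μT²/4π² = 2.255×10¹⁴ × (1.733×10⁶)² / 39.48 = 1.716×10²⁵ m³.
a = 2.579×10⁸ m = 2.5793×10⁵ km.
Altitude h = a − R = 2.5793×10⁵ − 5903 = 2.5203×10⁵ km.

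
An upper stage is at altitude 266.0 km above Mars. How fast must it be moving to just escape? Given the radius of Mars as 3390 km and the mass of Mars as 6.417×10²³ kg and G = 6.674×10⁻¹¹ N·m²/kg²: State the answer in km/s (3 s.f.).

v_esc ≈ 4.84 km/s

μ = GM = 6.674×10⁻¹¹ × 6.417×10²³ = 4.283×10¹³ m³/s².
r = 3390 + 266.0 = 3656.0 km = 3.6560×10⁶ m.
Escape speed v_esc = √(2μ/r) = √(2 × 4.283×10¹³ / 3.656×10⁶) = √(2.343×10⁷) = 4840 m/s.
= 4.840 km/s.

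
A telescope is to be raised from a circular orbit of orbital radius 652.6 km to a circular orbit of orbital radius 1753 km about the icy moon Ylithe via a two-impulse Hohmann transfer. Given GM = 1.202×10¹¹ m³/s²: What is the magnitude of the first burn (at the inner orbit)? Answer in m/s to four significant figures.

Δv ≈ 88.94 m/s

r₁ = 652.6 km = 6.526×10⁵ m.
r₂ = 1753 km = 1.753×10⁶ m.
Transfer ellipse a_t = (r₁ + r₂)/2 = 1.203×10⁶ m.
At r₁: circular v_c1 = √(μ/r₁) = 429.2 m/s; transfer-periapsis v_p = √[μ(2/r₁ − 1/a_t)] = 518.1 m/s.
Δv₁ = v_p − v_c1 = 88.94 m/s.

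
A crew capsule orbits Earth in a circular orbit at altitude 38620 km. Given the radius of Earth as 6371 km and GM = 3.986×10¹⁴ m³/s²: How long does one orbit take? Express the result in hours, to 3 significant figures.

r = 6371 + 38620 = 44991 km = 4.4991×10⁷ m.
Kepler's third law: T = 2π√(r³/μ) = 2π√((4.499×10⁷)³ / 3.986×10¹⁴).
r³/μ = 2.285×10⁸ s², so T = 2π × 1.512×10⁴ = 9.497×10⁴ s.
Converting: 9.497×10⁴ s ÷ 3600 = 26.38 hours.

T ≈ 26.4 hours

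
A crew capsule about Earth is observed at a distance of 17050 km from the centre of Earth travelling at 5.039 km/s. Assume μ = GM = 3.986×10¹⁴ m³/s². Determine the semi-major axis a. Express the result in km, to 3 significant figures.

r = 1.705×10⁷ m.
Vis-viva rearranged: 1/a = 2/r − v²/μ = 1.173×10⁻⁷ − 6.370×10⁻⁸ = 5.360×10⁻⁸ m⁻¹.
a = 1.866×10⁷ m = 18657 km.

a ≈ 18700 km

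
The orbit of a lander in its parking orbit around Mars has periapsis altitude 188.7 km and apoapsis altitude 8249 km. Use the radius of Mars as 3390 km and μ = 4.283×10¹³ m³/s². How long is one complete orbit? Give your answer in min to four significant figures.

r_p = 3390 + 188.7 = 3578.7 km = 3.5787×10⁶ m.
r_a = 3390 + 8249 = 11639 km = 1.1639×10⁷ m.
Semi-major axis a = (r_p + r_a)/2 = (3578.7 + 11639)/2 = 7608.9 km = 7.609×10⁶ m.
By Kepler's third law T = 2π√(a³/μ) = 2π × 3.207×10³ = 2.015×10⁴ s.
= 335.8 min.

T ≈ 335.8 min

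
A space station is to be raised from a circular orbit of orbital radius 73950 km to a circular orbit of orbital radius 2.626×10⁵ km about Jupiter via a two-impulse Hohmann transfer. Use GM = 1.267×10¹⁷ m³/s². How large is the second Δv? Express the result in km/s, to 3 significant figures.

Δv ≈ 7.40 km/s

r₁ = 73950 km = 7.395×10⁷ m.
r₂ = 2.626×10⁵ km = 2.626×10⁸ m.
Transfer ellipse a_t = (r₁ + r₂)/2 = 1.683×10⁸ m.
At r₁: circular v_c1 = √(μ/r₁) = 41390 m/s; transfer-perijove v_p = √[μ(2/r₁ − 1/a_t)] = 51710 m/s.
At r₂: circular v_c2 = √(μ/r₂) = 21970 m/s; transfer-apojove v_a = √[μ(2/r₂ − 1/a_t)] = 14560 m/s.
Δv₂ = v_c2 − v_a = 7404 m/s.
= 7.404 km/s.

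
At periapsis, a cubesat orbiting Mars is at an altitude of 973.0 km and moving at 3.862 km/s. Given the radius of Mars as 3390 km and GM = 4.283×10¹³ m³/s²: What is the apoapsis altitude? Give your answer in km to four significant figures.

r_p = 3390 + 973.0 = 4363.0 km = 4.363×10⁶ m.
Specific energy ε = v²/2 − μ/r = -2.359×10⁶ J/kg, so a = −μ/(2ε) = 9.078×10⁶ m.
The apsides satisfy r_p + r_a = 2a, so the apoapsis radius is 2a − r_p = 1.379×10⁷ m = 13792 km.
Apoapsis altitude = 13792 − 3390 = 10402 km.

apoapsis altitude ≈ 10400 km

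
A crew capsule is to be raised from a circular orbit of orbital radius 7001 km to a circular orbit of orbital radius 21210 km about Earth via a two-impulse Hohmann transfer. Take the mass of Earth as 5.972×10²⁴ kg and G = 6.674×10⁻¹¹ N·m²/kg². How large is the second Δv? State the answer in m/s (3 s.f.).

Δv ≈ 1280 m/s

μ = GM = 6.674×10⁻¹¹ × 5.972×10²⁴ = 3.986×10¹⁴ m³/s².
r₁ = 7001 km = 7.001×10⁶ m.
r₂ = 21210 km = 2.121×10⁷ m.
Transfer ellipse a_t = (r₁ + r₂)/2 = 1.411×10⁷ m.
At r₁: circular v_c1 = √(μ/r₁) = 7545 m/s; transfer-perigee v_p = √[μ(2/r₁ − 1/a_t)] = 9252 m/s.
At r₂: circular v_c2 = √(μ/r₂) = 4335 m/s; transfer-apogee v_a = √[μ(2/r₂ − 1/a_t)] = 3054 m/s.
Δv₂ = v_c2 − v_a = 1281 m/s.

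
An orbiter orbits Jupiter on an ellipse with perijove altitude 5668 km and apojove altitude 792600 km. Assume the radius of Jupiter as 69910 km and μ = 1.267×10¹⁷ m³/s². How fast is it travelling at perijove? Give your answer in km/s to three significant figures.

v ≈ 55.5 km/s

r_p = 69910 + 5668 = 75578 km = 7.5578×10⁷ m.
r_a = 69910 + 792600 = 862510 km = 8.6251×10⁸ m.
Semi-major axis a = (r_p + r_a)/2 = 4.6904×10⁵ km = 4.690×10⁸ m.
Vis-viva: v² = μ(2/r − 1/a) = 1.267×10¹⁷ × (2.646×10⁻⁸ − 2.132×10⁻⁹) = 3.083×10⁹ m²/s².
v = 55520 m/s = 55.52 km/s.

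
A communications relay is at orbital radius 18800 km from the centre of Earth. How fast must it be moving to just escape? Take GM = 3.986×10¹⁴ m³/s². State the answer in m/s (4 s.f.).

r = 18800 km = 1.880×10⁷ m.
Escape speed v_esc = √(2μ/r) = √(2 × 3.986×10¹⁴ / 1.880×10⁷) = √(4.240×10⁷) = 6512 m/s.

v_esc ≈ 6512 m/s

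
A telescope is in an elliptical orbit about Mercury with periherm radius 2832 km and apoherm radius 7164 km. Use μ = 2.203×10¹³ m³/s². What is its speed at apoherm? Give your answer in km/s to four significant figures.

v ≈ 1.320 km/s

Semi-major axis a = (r_p + r_a)/2 = 4998.0 km = 4.998×10⁶ m.
Vis-viva: v² = μ(2/r − 1/a) = 2.203×10¹³ × (2.792×10⁻⁷ − 2.001×10⁻⁷) = 1.742×10⁶ m²/s².
v = 1320 m/s = 1.320 km/s.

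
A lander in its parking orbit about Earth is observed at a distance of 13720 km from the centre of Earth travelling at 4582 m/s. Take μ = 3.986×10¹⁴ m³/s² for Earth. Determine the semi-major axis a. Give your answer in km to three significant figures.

a ≈ 10700 km

r = 1.372×10⁷ m.
Vis-viva rearranged: 1/a = 2/r − v²/μ = 1.458×10⁻⁷ − 5.267×10⁻⁸ = 9.310×10⁻⁸ m⁻¹.
a = 1.074×10⁷ m = 10741 km.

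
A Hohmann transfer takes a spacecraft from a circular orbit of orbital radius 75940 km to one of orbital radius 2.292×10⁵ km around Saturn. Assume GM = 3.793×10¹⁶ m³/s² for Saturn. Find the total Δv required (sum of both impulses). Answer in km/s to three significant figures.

Δv_total ≈ 8.83 km/s

r₁ = 75940 km = 7.594×10⁷ m.
r₂ = 2.292×10⁵ km = 2.292×10⁸ m.
Transfer ellipse a_t = (r₁ + r₂)/2 = 1.526×10⁸ m.
At r₁: circular v_c1 = √(μ/r₁) = 22350 m/s; transfer-perikrone v_p = √[μ(2/r₁ − 1/a_t)] = 27390 m/s.
Δv₁ = v_p − v_c1 = 5043 m/s.
At r₂: circular v_c2 = √(μ/r₂) = 12860 m/s; transfer-apokrone v_a = √[μ(2/r₂ − 1/a_t)] = 9076 m/s.
Δv₂ = v_c2 − v_a = 3788 m/s.
Total Δv = Δv₁ + Δv₂ = 8832 m/s = 8.832 km/s.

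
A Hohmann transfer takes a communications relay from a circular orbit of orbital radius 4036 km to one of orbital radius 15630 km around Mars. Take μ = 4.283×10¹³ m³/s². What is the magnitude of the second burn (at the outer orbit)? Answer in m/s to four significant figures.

Δv ≈ 594.8 m/s

r₁ = 4036 km = 4.036×10⁶ m.
r₂ = 15630 km = 1.563×10⁷ m.
Transfer ellipse a_t = (r₁ + r₂)/2 = 9.833×10⁶ m.
At r₁: circular v_c1 = √(μ/r₁) = 3258 m/s; transfer-periapsis v_p = √[μ(2/r₁ − 1/a_t)] = 4107 m/s.
At r₂: circular v_c2 = √(μ/r₂) = 1655 m/s; transfer-apoapsis v_a = √[μ(2/r₂ − 1/a_t)] = 1061 m/s.
Δv₂ = v_c2 − v_a = 594.8 m/s.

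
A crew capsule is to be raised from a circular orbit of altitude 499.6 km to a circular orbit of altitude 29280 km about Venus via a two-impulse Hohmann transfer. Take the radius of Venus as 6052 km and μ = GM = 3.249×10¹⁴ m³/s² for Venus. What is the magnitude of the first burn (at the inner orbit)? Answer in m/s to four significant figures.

Δv ≈ 2105 m/s

r₁ = 6052 + 499.6 = 6551.6 km = 6.5516×10⁶ m.
r₂ = 6052 + 29280 = 35332 km = 3.5332×10⁷ m.
Transfer ellipse a_t = (r₁ + r₂)/2 = 2.094×10⁷ m.
At r₁: circular v_c1 = √(μ/r₁) = 7042 m/s; transfer-periapsis v_p = √[μ(2/r₁ − 1/a_t)] = 9147 m/s.
Δv₁ = v_p − v_c1 = 2105 m/s.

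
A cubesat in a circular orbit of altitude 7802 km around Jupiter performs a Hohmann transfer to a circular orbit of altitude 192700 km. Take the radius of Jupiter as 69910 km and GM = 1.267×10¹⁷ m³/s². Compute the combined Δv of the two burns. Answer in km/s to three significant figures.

r₁ = 69910 + 7802 = 77712 km = 7.7712×10⁷ m.
r₂ = 69910 + 192700 = 262610 km = 2.6261×10⁸ m.
Transfer ellipse a_t = (r₁ + r₂)/2 = 1.702×10⁸ m.
At r₁: circular v_c1 = √(μ/r₁) = 40380 m/s; transfer-perijove v_p = √[μ(2/r₁ − 1/a_t)] = 50160 m/s.
Δv₁ = v_p − v_c1 = 9783 m/s.
At r₂: circular v_c2 = √(μ/r₂) = 21970 m/s; transfer-apojove v_a = √[μ(2/r₂ − 1/a_t)] = 14840 m/s.
Δv₂ = v_c2 − v_a = 7121 m/s.
Total Δv = Δv₁ + Δv₂ = 16900 m/s = 16.90 km/s.

Δv_total ≈ 16.9 km/s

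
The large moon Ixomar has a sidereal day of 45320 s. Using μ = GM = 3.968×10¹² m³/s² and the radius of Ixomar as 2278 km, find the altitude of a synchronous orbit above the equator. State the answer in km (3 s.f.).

h_sync ≈ 3630 km

A synchronous orbit has period T, so by Kepler's third law a = (μT²/4π²)^(1/3).
μT²/4π² = 3.968×10¹² × (4.532×10⁴)² / 39.48 = 2.064×10²⁰ m³.
a = 5.910×10⁶ m = 5910.1 km.
Altitude h = a − R = 5910.1 − 2278 = 3632.1 km.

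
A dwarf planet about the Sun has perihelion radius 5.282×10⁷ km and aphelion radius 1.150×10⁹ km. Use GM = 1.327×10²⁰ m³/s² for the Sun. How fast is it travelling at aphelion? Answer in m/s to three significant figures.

v ≈ 3180 m/s

Semi-major axis a = (r_p + r_a)/2 = 6.0141×10⁸ km = 6.014×10¹¹ m.
Vis-viva: v² = μ(2/r − 1/a) = 1.327×10²⁰ × (1.739×10⁻¹² − 1.663×10⁻¹²) = 1.013×10⁷ m²/s².
v = 3183 m/s.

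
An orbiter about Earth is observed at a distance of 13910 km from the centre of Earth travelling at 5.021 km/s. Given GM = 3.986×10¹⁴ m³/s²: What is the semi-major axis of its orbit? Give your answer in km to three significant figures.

a ≈ 12400 km

r = 1.391×10⁷ m.
Vis-viva rearranged: 1/a = 2/r − v²/μ = 1.438×10⁻⁷ − 6.325×10⁻⁸ = 8.053×10⁻⁸ m⁻¹.
a = 1.242×10⁷ m = 12417 km.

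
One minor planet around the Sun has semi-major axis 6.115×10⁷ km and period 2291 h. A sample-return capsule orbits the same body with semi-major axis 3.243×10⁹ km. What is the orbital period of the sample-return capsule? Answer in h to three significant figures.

Kepler's third law: T² ∝ a³, so T₂ = T₁ (a₂/a₁)^(3/2).
a₂/a₁ = 53.03, (a₂/a₁)^(3/2) = 386.2.
T₂ = 2291 × 386.2 = 8.848×10⁵ h.

T₂ ≈ 8.85×10⁵ h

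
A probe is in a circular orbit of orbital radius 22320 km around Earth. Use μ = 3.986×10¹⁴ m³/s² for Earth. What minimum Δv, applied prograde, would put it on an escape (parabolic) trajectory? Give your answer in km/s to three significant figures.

Δv ≈ 1.75 km/s

r = 22320 km = 2.232×10⁷ m.
Circular speed v_c = √(μ/r) = 4226 m/s.
Escape speed v_esc = √(2μ/r) = √2 × v_c = 5976 m/s.
Δv = v_esc − v_c = 1750 m/s = 1.750 km/s.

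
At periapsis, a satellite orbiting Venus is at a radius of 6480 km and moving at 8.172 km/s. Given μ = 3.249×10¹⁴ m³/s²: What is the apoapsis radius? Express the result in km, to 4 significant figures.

r_p = 6.480×10⁶ m.
Specific energy ε = v²/2 − μ/r = -1.675×10⁷ J/kg, so a = −μ/(2ε) = 9.700×10⁶ m.
The apsides satisfy r_p + r_a = 2a, so the apoapsis radius is 2a − r_p = 1.292×10⁷ m = 12919 km.

apoapsis radius ≈ 12920 km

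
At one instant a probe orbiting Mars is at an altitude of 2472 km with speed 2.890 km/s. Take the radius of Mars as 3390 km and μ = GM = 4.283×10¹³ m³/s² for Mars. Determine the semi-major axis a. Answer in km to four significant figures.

r = 3390 + 2472 = 5862.0 km = 5.862×10⁶ m.
Vis-viva rearranged: 1/a = 2/r − v²/μ = 3.412×10⁻⁷ − 1.950×10⁻⁷ = 1.462×10⁻⁷ m⁻¹.
a = 6.841×10⁶ m = 6841.1 km.

a ≈ 6841 km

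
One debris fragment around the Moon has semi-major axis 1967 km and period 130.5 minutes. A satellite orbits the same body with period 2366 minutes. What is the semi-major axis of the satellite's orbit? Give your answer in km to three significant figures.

a₂ ≈ 13600 km

Kepler's third law: a³ ∝ T², so a₂ = a₁ (T₂/T₁)^(2/3).
T₂/T₁ = 18.13, (T₂/T₁)^(2/3) = 6.901.
a₂ = 1967 × 6.901 = 13580 km.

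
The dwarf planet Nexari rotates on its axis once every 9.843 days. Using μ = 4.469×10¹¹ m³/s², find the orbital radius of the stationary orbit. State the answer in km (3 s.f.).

r_sync ≈ 20200 km

T = 9.843 days = 8.504×10⁵ s.
A synchronous orbit has period T, so by Kepler's third law a = (μT²/4π²)^(1/3).
μT²/4π² = 4.469×10¹¹ × (8.504×10⁵)² / 39.48 = 8.187×10²¹ m³.
a = 2.015×10⁷ m = 20155 km.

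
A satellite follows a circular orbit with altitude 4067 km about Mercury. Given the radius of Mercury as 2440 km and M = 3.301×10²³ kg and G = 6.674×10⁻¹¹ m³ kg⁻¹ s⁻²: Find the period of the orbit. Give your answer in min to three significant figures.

T ≈ 370 min

μ = GM = 6.674×10⁻¹¹ × 3.301×10²³ = 2.203×10¹³ m³/s².
r = 2440 + 4067 = 6507.0 km = 6.5070×10⁶ m.
Kepler's third law: T = 2π√(r³/μ) = 2π√((6.507×10⁶)³ / 2.203×10¹³).
r³/μ = 1.251×10⁷ s², so T = 2π × 3.536×10³ = 2.222×10⁴ s.
Converting: 2.222×10⁴ s ÷ 60.00 = 370.3 min.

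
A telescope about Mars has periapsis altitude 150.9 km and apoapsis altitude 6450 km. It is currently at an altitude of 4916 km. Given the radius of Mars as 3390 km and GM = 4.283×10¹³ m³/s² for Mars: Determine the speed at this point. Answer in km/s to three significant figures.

v ≈ 1.98 km/s

r_p = 3390 + 150.9 = 3540.9 km = 3.5409×10⁶ m.
r_a = 3390 + 6450 = 9840.0 km = 9.8400×10⁶ m.
r = 3390 + 4916 = 8306.0 km = 8.306×10⁶ m.
Semi-major axis a = (r_p + r_a)/2 = 6690.4 km = 6.690×10⁶ m.
Vis-viva: v² = μ(2/r − 1/a) = 4.283×10¹³ × (2.408×10⁻⁷ − 1.495×10⁻⁷) = 3.911×10⁶ m²/s².
v = 1978 m/s = 1.978 km/s.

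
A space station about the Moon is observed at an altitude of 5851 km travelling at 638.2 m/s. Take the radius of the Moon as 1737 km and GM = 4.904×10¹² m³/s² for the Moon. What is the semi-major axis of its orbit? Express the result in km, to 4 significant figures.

r = 1737 + 5851 = 7588.0 km = 7.588×10⁶ m.
Vis-viva rearranged: 1/a = 2/r − v²/μ = 2.636×10⁻⁷ − 8.305×10⁻⁸ = 1.805×10⁻⁷ m⁻¹.
a = 5.540×10⁶ m = 5539.6 km.

a ≈ 5540 km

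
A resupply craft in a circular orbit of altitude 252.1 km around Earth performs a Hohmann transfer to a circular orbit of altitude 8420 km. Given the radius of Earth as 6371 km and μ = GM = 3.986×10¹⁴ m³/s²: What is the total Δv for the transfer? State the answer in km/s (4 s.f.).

Δv_total ≈ 2.469 km/s

r₁ = 6371 + 252.1 = 6623.1 km = 6.6231×10⁶ m.
r₂ = 6371 + 8420 = 14791 km = 1.4791×10⁷ m.
Transfer ellipse a_t = (r₁ + r₂)/2 = 1.071×10⁷ m.
At r₁: circular v_c1 = √(μ/r₁) = 7758 m/s; transfer-perigee v_p = √[μ(2/r₁ − 1/a_t)] = 9118 m/s.
Δv₁ = v_p − v_c1 = 1360 m/s.
At r₂: circular v_c2 = √(μ/r₂) = 5191 m/s; transfer-apogee v_a = √[μ(2/r₂ − 1/a_t)] = 4083 m/s.
Δv₂ = v_c2 − v_a = 1108 m/s.
Total Δv = Δv₁ + Δv₂ = 2469 m/s = 2.469 km/s.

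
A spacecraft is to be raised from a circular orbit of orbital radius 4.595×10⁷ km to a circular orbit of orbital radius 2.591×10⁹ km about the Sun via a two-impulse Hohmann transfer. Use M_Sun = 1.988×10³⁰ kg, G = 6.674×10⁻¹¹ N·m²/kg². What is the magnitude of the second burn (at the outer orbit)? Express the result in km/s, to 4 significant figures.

Δv ≈ 5.820 km/s

μ = GM = 6.674×10⁻¹¹ × 1.988×10³⁰ = 1.327×10²⁰ m³/s².
r₁ = 4.595×10⁷ km = 4.595×10¹⁰ m.
r₂ = 2.591×10⁹ km = 2.591×10¹² m.
Transfer ellipse a_t = (r₁ + r₂)/2 = 1.318×10¹² m.
At r₁: circular v_c1 = √(μ/r₁) = 53740 m/s; transfer-perihelion v_p = √[μ(2/r₁ − 1/a_t)] = 75330 m/s.
At r₂: circular v_c2 = √(μ/r₂) = 7156 m/s; transfer-aphelion v_a = √[μ(2/r₂ − 1/a_t)] = 1336 m/s.
Δv₂ = v_c2 − v_a = 5820 m/s.
= 5.820 km/s.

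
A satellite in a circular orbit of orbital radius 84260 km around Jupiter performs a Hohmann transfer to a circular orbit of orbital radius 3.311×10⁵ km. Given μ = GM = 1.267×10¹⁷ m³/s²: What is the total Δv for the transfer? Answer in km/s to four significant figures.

r₁ = 84260 km = 8.426×10⁷ m.
r₂ = 3.311×10⁵ km = 3.311×10⁸ m.
Transfer ellipse a_t = (r₁ + r₂)/2 = 2.077×10⁸ m.
At r₁: circular v_c1 = √(μ/r₁) = 38780 m/s; transfer-perijove v_p = √[μ(2/r₁ − 1/a_t)] = 48960 m/s.
Δv₁ = v_p − v_c1 = 10180 m/s.
At r₂: circular v_c2 = √(μ/r₂) = 19560 m/s; transfer-apojove v_a = √[μ(2/r₂ − 1/a_t)] = 12460 m/s.
Δv₂ = v_c2 − v_a = 7102 m/s.
Total Δv = Δv₁ + Δv₂ = 17290 m/s = 17.29 km/s.

Δv_total ≈ 17.29 km/s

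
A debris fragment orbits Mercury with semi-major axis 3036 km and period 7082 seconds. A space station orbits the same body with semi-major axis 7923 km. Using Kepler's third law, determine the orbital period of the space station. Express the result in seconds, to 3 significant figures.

Kepler's third law: T² ∝ a³, so T₂ = T₁ (a₂/a₁)^(3/2).
a₂/a₁ = 2.610, (a₂/a₁)^(3/2) = 4.216.
T₂ = 7082 × 4.216 = 29860 seconds.

T₂ ≈ 29900 seconds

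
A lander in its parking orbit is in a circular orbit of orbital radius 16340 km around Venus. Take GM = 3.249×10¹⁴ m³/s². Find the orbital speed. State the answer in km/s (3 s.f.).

v ≈ 4.46 km/s

r = 16340 km = 1.634×10⁷ m.
For a circular orbit v = √(μ/r) = √(3.249×10¹⁴ / 1.634×10⁷) = √(1.988×10⁷) = 4459 m/s.
That is 4.459 km/s.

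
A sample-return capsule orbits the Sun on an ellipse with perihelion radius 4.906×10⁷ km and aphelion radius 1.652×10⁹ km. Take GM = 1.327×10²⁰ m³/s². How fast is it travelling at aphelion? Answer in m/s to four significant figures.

Semi-major axis a = (r_p + r_a)/2 = 8.5053×10⁸ km = 8.505×10¹¹ m.
Vis-viva: v² = μ(2/r − 1/a) = 1.327×10²⁰ × (1.211×10⁻¹² − 1.176×10⁻¹²) = 4.633×10⁶ m²/s².
v = 2153 m/s.

v ≈ 2153 m/s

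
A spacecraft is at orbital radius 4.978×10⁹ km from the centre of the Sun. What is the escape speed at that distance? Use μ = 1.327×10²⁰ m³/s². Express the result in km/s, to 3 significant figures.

r = 4.978×10⁹ km = 4.978×10¹² m.
Escape speed v_esc = √(2μ/r) = √(2 × 1.327×10²⁰ / 4.978×10¹²) = √(5.331×10⁷) = 7302 m/s.
= 7.302 km/s.

v_esc ≈ 7.30 km/s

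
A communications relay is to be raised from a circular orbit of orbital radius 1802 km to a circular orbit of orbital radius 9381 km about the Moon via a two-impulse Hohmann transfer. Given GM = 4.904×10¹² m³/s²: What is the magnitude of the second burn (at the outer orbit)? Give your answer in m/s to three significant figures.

Δv ≈ 313 m/s

r₁ = 1802 km = 1.802×10⁶ m.
r₂ = 9381 km = 9.381×10⁶ m.
Transfer ellipse a_t = (r₁ + r₂)/2 = 5.592×10⁶ m.
At r₁: circular v_c1 = √(μ/r₁) = 1650 m/s; transfer-perilune v_p = √[μ(2/r₁ − 1/a_t)] = 2137 m/s.
At r₂: circular v_c2 = √(μ/r₂) = 723.0 m/s; transfer-apolune v_a = √[μ(2/r₂ − 1/a_t)] = 410.5 m/s.
Δv₂ = v_c2 − v_a = 312.6 m/s.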